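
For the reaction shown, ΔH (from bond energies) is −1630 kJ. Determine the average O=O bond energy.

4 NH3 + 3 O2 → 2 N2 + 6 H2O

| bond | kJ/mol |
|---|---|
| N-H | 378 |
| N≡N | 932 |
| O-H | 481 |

Let D be the O=O bond energy.
Σ(broken) = 12×378 + 3×D = 4536 + 3D
Σ(formed) = 2×932 + 12×481 = 7636
ΔH = Σ(broken) − Σ(formed) = (4536 + 3D) − (7636) = −3100 + 3D
Setting this equal to −1630 kJ gives 3D = 1470, so D = 490 kJ/mol.

D(O=O) ≈ 490 kJ/mol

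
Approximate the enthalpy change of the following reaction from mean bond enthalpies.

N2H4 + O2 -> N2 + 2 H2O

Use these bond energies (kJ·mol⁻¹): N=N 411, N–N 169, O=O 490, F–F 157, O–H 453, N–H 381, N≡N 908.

ΔH ≈ −537 kJ

Bonds broken (reactants):
  N–H: 4 × 381 = 1524
  N–N: 1 × 169 = 169
  O=O: 1 × 490 = 490
  Σ(broken) = 2183 kJ
Bonds formed (products):
  N≡N: 1 × 908 = 908
  O–H: 4 × 453 = 1812
  Σ(formed) = 2720 kJ
ΔH = Σ(broken) − Σ(formed) = 2183 − 2720 = −537 kJ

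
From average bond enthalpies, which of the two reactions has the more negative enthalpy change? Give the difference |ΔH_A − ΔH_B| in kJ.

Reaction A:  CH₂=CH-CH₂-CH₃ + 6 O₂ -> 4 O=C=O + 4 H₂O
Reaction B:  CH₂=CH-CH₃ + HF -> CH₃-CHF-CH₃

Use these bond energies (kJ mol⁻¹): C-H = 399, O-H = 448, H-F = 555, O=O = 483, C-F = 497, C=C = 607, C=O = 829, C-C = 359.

Reaction A, by 2708 kJ

Reaction A:
  Bonds broken (reactants):
    C-C: 2 × 359 = 718
    C-H: 8 × 399 = 3192
    C=C: 1 × 607 = 607
    O=O: 6 × 483 = 2898
    Σ(broken) = 7415 kJ
  Bonds formed (products):
    C=O: 8 × 829 = 6632
    O-H: 8 × 448 = 3584
    Σ(formed) = 10216 kJ
  ΔH_A = 7415 − 10216 = −2801 kJ
Reaction B:
  Bonds broken (reactants):
    C-C: 1 × 359 = 359
    C-H: 6 × 399 = 2394
    C=C: 1 × 607 = 607
    H-F: 1 × 555 = 555
    Σ(broken) = 3915 kJ
  Bonds formed (products):
    C-C: 2 × 359 = 718
    C-F: 1 × 497 = 497
    C-H: 7 × 399 = 2793
    Σ(formed) = 4008 kJ
  ΔH_B = 3915 − 4008 = −93 kJ
ΔH_A − ΔH_B = −2708 kJ, so reaction A has the more negative ΔH; |ΔH_A − ΔH_B| = 2708 kJ.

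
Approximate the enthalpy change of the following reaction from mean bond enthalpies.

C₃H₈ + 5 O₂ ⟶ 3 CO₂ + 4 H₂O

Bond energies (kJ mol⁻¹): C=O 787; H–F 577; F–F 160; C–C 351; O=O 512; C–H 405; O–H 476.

ΔH ≈ −2028 kJ

Bonds broken (reactants):
  C–C: 2 × 351 = 702
  C–H: 8 × 405 = 3240
  O=O: 5 × 512 = 2560
  Σ(broken) = 6502 kJ
Bonds formed (products):
  C=O: 6 × 787 = 4722
  O–H: 8 × 476 = 3808
  Σ(formed) = 8530 kJ
ΔH = Σ(broken) − Σ(formed) = 6502 − 8530 = −2028 kJ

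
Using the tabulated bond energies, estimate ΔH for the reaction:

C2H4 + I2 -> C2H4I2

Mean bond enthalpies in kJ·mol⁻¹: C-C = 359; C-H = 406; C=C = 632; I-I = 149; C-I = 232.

Bonds broken (reactants):
  C-H: 4 × 406 = 1624
  C=C: 1 × 632 = 632
  I-I: 1 × 149 = 149
  Σ(broken) = 2405 kJ
Bonds formed (products):
  C-C: 1 × 359 = 359
  C-H: 4 × 406 = 1624
  C-I: 2 × 232 = 464
  Σ(formed) = 2447 kJ
ΔH = Σ(broken) − Σ(formed) = 2405 − 2447 = −42 kJ

ΔH ≈ −42 kJ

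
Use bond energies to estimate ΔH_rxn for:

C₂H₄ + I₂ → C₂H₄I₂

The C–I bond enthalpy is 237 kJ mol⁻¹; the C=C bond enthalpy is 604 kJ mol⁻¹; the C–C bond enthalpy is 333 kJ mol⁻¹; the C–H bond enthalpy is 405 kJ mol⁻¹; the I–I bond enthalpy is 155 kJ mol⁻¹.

Bonds broken (reactants):
  C–H: 4 × 405 = 1620
  C=C: 1 × 604 = 604
  I–I: 1 × 155 = 155
  Σ(broken) = 2379 kJ
Bonds formed (products):
  C–C: 1 × 333 = 333
  C–H: 4 × 405 = 1620
  C–I: 2 × 237 = 474
  Σ(formed) = 2427 kJ
ΔH = Σ(broken) − Σ(formed) = 2379 − 2427 = −48 kJ

ΔH ≈ −48 kJ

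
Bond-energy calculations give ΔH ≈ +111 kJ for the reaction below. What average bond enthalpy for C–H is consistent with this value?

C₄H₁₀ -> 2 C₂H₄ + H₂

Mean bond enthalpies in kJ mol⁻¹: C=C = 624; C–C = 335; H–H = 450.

D(C–H) ≈ 402 kJ/mol

Let D be the C–H bond energy.
Σ(broken) = 3×335 + 10×D = 1005 + 10D
Σ(formed) = 8×D + 2×624 + 1×450 = 1698 + 8D
ΔH = Σ(broken) − Σ(formed) = (1005 + 10D) − (1698 + 8D) = −693 + 2D
Setting this equal to +111 kJ gives 2D = 804, so D = 402 kJ/mol.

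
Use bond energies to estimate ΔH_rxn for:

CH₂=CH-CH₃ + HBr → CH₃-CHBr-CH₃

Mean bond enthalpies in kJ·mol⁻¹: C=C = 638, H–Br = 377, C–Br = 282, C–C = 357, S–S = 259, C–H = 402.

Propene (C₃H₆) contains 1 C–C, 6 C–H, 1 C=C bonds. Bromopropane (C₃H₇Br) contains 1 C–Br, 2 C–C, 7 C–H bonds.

Bonds broken (reactants):
  C–C: 1 × 357 = 357
  C–H: 6 × 402 = 2412
  C=C: 1 × 638 = 638
  H–Br: 1 × 377 = 377
  Σ(broken) = 3784 kJ
Bonds formed (products):
  C–Br: 1 × 282 = 282
  C–C: 2 × 357 = 714
  C–H: 7 × 402 = 2814
  Σ(formed) = 3810 kJ
ΔH = Σ(broken) − Σ(formed) = 3784 − 3810 = −26 kJ

ΔH ≈ −26 kJ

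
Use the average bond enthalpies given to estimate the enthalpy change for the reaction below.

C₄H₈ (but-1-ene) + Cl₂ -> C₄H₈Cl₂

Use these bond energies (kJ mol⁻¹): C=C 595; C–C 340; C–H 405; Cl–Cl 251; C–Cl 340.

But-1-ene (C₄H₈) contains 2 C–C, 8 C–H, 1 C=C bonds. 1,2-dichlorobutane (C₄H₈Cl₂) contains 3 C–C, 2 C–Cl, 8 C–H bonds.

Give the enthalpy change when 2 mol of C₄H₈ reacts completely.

Bonds broken (reactants):
  C–C: 2 × 340 = 680
  C–H: 8 × 405 = 3240
  C=C: 1 × 595 = 595
  Cl–Cl: 1 × 251 = 251
  Σ(broken) = 4766 kJ
Bonds formed (products):
  C–C: 3 × 340 = 1020
  C–Cl: 2 × 340 = 680
  C–H: 8 × 405 = 3240
  Σ(formed) = 4940 kJ
ΔH = Σ(broken) − Σ(formed) = 4766 − 4940 = −174 kJ
For 2× the reaction as written: 2 × (−174) = −348 kJ

ΔH = −348 kJ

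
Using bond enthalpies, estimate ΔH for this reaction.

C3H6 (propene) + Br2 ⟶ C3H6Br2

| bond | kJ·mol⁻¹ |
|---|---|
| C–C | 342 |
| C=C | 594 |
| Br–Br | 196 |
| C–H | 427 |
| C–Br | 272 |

Bonds broken (reactants):
  Br–Br: 1 × 196 = 196
  C–C: 1 × 342 = 342
  C–H: 6 × 427 = 2562
  C=C: 1 × 594 = 594
  Σ(broken) = 3694 kJ
Bonds formed (products):
  C–Br: 2 × 272 = 544
  C–C: 2 × 342 = 684
  C–H: 6 × 427 = 2562
  Σ(formed) = 3790 kJ
ΔH = Σ(broken) − Σ(formed) = 3694 − 3790 = −96 kJ

ΔH ≈ −96 kJ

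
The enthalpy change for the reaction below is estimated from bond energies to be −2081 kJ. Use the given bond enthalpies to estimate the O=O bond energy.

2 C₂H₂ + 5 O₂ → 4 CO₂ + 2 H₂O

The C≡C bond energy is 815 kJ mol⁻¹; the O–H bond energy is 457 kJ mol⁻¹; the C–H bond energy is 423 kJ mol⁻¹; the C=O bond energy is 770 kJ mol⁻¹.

Let D be the O=O bond energy.
Σ(broken) = 2×815 + 4×423 + 5×D = 3322 + 5D
Σ(formed) = 8×770 + 4×457 = 7988
ΔH = Σ(broken) − Σ(formed) = (3322 + 5D) − (7988) = −4666 + 5D
Setting this equal to −2081 kJ gives 5D = 2585, so D = 517 kJ/mol.

D(O=O) ≈ 517 kJ/mol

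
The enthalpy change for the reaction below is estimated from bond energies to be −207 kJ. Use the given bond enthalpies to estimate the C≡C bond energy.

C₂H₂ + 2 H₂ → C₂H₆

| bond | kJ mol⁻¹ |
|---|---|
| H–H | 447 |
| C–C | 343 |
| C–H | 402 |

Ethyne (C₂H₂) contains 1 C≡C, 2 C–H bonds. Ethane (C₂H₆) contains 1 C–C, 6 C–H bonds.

Let D be the C≡C bond energy.
Σ(broken) = 1×D + 2×402 + 2×447 = 1698 + D
Σ(formed) = 1×343 + 6×402 = 2755
ΔH = Σ(broken) − Σ(formed) = (1698 + D) − (2755) = −1057 + D
Setting this equal to −207 kJ gives D = 850 kJ/mol.

D(C≡C) ≈ 850 kJ/mol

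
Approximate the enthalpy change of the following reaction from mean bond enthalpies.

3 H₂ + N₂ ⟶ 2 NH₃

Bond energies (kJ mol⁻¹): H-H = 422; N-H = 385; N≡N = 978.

Bonds broken (reactants):
  H-H: 3 × 422 = 1266
  N≡N: 1 × 978 = 978
  Σ(broken) = 2244 kJ
Bonds formed (products):
  N-H: 6 × 385 = 2310
  Σ(formed) = 2310 kJ
ΔH = Σ(broken) − Σ(formed) = 2244 − 2310 = −66 kJ

ΔH ≈ −66 kJ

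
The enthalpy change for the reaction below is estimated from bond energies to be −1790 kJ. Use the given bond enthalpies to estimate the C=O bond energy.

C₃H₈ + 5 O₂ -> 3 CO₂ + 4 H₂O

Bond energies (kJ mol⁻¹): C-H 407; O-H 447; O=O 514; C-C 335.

D(C=O) ≈ 785 kJ/mol

Let D be the C=O bond energy.
Σ(broken) = 2×335 + 8×407 + 5×514 = 6496
Σ(formed) = 6×D + 8×447 = 3576 + 6D
ΔH = Σ(broken) − Σ(formed) = (6496) − (3576 + 6D) = +2920 − 6D
Setting this equal to −1790 kJ gives 6D = 4710, so D = 785 kJ/mol.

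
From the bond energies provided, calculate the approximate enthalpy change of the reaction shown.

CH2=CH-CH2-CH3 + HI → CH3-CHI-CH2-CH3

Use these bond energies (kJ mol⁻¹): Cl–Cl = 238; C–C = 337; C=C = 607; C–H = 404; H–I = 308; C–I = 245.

Bonds broken (reactants):
  C–C: 2 × 337 = 674
  C–H: 8 × 404 = 3232
  C=C: 1 × 607 = 607
  H–I: 1 × 308 = 308
  Σ(broken) = 4821 kJ
Bonds formed (products):
  C–C: 3 × 337 = 1011
  C–H: 9 × 404 = 3636
  C–I: 1 × 245 = 245
  Σ(formed) = 4892 kJ
ΔH = Σ(broken) − Σ(formed) = 4821 − 4892 = −71 kJ

ΔH ≈ −71 kJ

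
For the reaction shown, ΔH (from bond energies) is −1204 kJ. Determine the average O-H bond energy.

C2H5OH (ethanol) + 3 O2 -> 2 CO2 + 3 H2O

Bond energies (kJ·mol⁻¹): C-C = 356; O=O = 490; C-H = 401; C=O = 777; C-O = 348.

D(O-H) ≈ 455 kJ/mol

Let D be the O-H bond energy.
Σ(broken) = 1×356 + 5×401 + 1×348 + 1×D + 3×490 = 4179 + D
Σ(formed) = 4×777 + 6×D = 3108 + 6D
ΔH = Σ(broken) − Σ(formed) = (4179 + D) − (3108 + 6D) = +1071 − 5D
Setting this equal to −1204 kJ gives 5D = 2275, so D = 455 kJ/mol.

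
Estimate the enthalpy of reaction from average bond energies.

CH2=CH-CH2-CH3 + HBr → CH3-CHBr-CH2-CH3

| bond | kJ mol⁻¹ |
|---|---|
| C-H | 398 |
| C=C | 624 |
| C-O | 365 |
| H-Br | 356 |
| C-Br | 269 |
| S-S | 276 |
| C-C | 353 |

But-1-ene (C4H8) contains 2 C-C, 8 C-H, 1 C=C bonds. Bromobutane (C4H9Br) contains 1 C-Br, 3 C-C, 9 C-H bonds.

ΔH ≈ −40 kJ

Bonds broken (reactants):
  C-C: 2 × 353 = 706
  C-H: 8 × 398 = 3184
  C=C: 1 × 624 = 624
  H-Br: 1 × 356 = 356
  Σ(broken) = 4870 kJ
Bonds formed (products):
  C-Br: 1 × 269 = 269
  C-C: 3 × 353 = 1059
  C-H: 9 × 398 = 3582
  Σ(formed) = 4910 kJ
ΔH = Σ(broken) − Σ(formed) = 4870 − 4910 = −40 kJ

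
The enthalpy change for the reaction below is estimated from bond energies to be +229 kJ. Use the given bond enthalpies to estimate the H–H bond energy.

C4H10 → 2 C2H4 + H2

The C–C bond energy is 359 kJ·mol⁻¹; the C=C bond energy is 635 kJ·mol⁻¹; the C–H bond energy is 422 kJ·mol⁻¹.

D(H–H) ≈ 422 kJ/mol

Let D be the H–H bond energy.
Σ(broken) = 3×359 + 10×422 = 5297
Σ(formed) = 8×422 + 2×635 + 1×D = 4646 + D
ΔH = Σ(broken) − Σ(formed) = (5297) − (4646 + D) = +651 − D
Setting this equal to +229 kJ gives D = 422 kJ/mol.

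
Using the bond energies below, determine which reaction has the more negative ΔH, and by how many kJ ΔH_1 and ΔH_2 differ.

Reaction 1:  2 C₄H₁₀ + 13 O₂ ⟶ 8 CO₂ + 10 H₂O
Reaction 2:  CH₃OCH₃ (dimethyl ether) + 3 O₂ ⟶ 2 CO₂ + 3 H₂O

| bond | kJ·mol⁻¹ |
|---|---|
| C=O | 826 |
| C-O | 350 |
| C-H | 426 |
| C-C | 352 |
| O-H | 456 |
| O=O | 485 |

Reaction 1, by 4070 kJ

Reaction 1:
  Bonds broken (reactants):
    C-C: 6 × 352 = 2112
    C-H: 20 × 426 = 8520
    O=O: 13 × 485 = 6305
    Σ(broken) = 16937 kJ
  Bonds formed (products):
    C=O: 16 × 826 = 13216
    O-H: 20 × 456 = 9120
    Σ(formed) = 22336 kJ
  ΔH_1 = 16937 − 22336 = −5399 kJ
Reaction 2:
  Bonds broken (reactants):
    C-H: 6 × 426 = 2556
    C-O: 2 × 350 = 700
    O=O: 3 × 485 = 1455
    Σ(broken) = 4711 kJ
  Bonds formed (products):
    C=O: 4 × 826 = 3304
    O-H: 6 × 456 = 2736
    Σ(formed) = 6040 kJ
  ΔH_2 = 4711 − 6040 = −1329 kJ
ΔH_1 − ΔH_2 = −4070 kJ, so reaction 1 has the more negative ΔH; |ΔH_1 − ΔH_2| = 4070 kJ.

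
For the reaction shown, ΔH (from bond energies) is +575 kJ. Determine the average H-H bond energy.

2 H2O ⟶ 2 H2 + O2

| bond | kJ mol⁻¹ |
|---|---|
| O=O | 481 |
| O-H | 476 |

Let D be the H-H bond energy.
Σ(broken) = 4×476 = 1904
Σ(formed) = 2×D + 1×481 = 481 + 2D
ΔH = Σ(broken) − Σ(formed) = (1904) − (481 + 2D) = +1423 − 2D
Setting this equal to +575 kJ gives 2D = 848, so D = 424 kJ/mol.

D(H-H) ≈ 424 kJ/mol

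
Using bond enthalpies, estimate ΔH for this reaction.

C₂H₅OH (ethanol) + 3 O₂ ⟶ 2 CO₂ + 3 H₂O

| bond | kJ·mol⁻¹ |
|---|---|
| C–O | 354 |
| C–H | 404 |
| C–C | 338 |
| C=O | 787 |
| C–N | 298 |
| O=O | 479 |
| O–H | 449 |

Bonds broken (reactants):
  C–C: 1 × 338 = 338
  C–H: 5 × 404 = 2020
  C–O: 1 × 354 = 354
  O–H: 1 × 449 = 449
  O=O: 3 × 479 = 1437
  Σ(broken) = 4598 kJ
Bonds formed (products):
  C=O: 4 × 787 = 3148
  O–H: 6 × 449 = 2694
  Σ(formed) = 5842 kJ
ΔH = Σ(broken) − Σ(formed) = 4598 − 5842 = −1244 kJ

ΔH ≈ −1244 kJ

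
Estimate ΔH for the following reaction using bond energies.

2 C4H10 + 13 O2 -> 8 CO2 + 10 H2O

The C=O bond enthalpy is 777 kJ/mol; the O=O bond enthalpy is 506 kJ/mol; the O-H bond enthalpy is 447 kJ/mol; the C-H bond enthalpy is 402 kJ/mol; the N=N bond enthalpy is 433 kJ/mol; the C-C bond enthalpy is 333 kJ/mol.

Bonds broken (reactants):
  C-C: 6 × 333 = 1998
  C-H: 20 × 402 = 8040
  O=O: 13 × 506 = 6578
  Σ(broken) = 16616 kJ
Bonds formed (products):
  C=O: 16 × 777 = 12432
  O-H: 20 × 447 = 8940
  Σ(formed) = 21372 kJ
ΔH = Σ(broken) − Σ(formed) = 16616 − 21372 = −4756 kJ

ΔH ≈ −4756 kJ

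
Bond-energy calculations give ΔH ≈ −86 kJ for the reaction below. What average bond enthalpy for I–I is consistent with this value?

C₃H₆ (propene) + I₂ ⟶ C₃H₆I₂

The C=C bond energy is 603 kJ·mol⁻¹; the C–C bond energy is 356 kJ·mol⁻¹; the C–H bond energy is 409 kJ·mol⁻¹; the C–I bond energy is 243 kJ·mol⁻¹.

Let D be the I–I bond energy.
Σ(broken) = 1×356 + 6×409 + 1×603 + 1×D = 3413 + D
Σ(formed) = 2×356 + 6×409 + 2×243 = 3652
ΔH = Σ(broken) − Σ(formed) = (3413 + D) − (3652) = −239 + D
Setting this equal to −86 kJ gives D = 153 kJ/mol.

D(I–I) ≈ 153 kJ/mol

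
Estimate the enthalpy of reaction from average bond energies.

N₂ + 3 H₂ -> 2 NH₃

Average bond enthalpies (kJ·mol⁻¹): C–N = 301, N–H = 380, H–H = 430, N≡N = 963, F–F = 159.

ΔH ≈ −27 kJ

Bonds broken (reactants):
  H–H: 3 × 430 = 1290
  N≡N: 1 × 963 = 963
  Σ(broken) = 2253 kJ
Bonds formed (products):
  N–H: 6 × 380 = 2280
  Σ(formed) = 2280 kJ
ΔH = Σ(broken) − Σ(formed) = 2253 − 2280 = −27 kJ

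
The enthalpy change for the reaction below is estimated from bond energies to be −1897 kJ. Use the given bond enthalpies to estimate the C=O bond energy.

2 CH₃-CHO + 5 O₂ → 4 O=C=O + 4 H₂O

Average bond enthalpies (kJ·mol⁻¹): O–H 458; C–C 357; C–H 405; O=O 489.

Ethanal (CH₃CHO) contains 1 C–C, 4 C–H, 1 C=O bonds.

Let D be the C=O bond energy.
Σ(broken) = 2×357 + 8×405 + 2×D + 5×489 = 6399 + 2D
Σ(formed) = 8×D + 8×458 = 3664 + 8D
ΔH = Σ(broken) − Σ(formed) = (6399 + 2D) − (3664 + 8D) = +2735 − 6D
Setting this equal to −1897 kJ gives 6D = 4632, so D = 772 kJ/mol.

D(C=O) ≈ 772 kJ/mol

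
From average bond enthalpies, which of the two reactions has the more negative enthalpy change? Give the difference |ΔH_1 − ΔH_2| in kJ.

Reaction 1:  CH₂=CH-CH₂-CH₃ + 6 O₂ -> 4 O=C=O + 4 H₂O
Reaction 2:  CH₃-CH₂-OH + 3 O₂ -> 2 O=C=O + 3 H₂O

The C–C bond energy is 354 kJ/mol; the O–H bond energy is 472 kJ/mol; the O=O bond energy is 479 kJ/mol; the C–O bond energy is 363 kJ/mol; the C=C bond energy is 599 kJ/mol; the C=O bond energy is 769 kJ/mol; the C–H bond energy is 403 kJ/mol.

Reaction 1, by 1256 kJ

Reaction 1:
  Bonds broken (reactants):
    C–C: 2 × 354 = 708
    C–H: 8 × 403 = 3224
    C=C: 1 × 599 = 599
    O=O: 6 × 479 = 2874
    Σ(broken) = 7405 kJ
  Bonds formed (products):
    C=O: 8 × 769 = 6152
    O–H: 8 × 472 = 3776
    Σ(formed) = 9928 kJ
  ΔH_1 = 7405 − 9928 = −2523 kJ
Reaction 2:
  Bonds broken (reactants):
    C–C: 1 × 354 = 354
    C–H: 5 × 403 = 2015
    C–O: 1 × 363 = 363
    O–H: 1 × 472 = 472
    O=O: 3 × 479 = 1437
    Σ(broken) = 4641 kJ
  Bonds formed (products):
    C=O: 4 × 769 = 3076
    O–H: 6 × 472 = 2832
    Σ(formed) = 5908 kJ
  ΔH_2 = 4641 − 5908 = −1267 kJ
ΔH_1 − ΔH_2 = −1256 kJ, so reaction 1 has the more negative ΔH; |ΔH_1 − ΔH_2| = 1256 kJ.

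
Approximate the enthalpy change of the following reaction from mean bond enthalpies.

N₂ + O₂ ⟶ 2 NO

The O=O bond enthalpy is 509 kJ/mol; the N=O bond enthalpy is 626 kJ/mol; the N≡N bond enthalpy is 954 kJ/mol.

ΔH ≈ +211 kJ

Bonds broken (reactants):
  N≡N: 1 × 954 = 954
  O=O: 1 × 509 = 509
  Σ(broken) = 1463 kJ
Bonds formed (products):
  N=O: 2 × 626 = 1252
  Σ(formed) = 1252 kJ
ΔH = Σ(broken) − Σ(formed) = 1463 − 1252 = +211 kJ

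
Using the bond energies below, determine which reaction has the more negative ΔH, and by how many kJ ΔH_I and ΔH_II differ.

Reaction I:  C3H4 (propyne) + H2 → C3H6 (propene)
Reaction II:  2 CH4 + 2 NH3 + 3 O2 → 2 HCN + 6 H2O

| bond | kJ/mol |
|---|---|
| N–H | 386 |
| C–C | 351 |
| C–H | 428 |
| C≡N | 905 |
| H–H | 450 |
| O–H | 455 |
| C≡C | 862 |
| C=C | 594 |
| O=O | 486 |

Reaction II, by 790 kJ

Reaction I:
  Bonds broken (reactants):
    C≡C: 1 × 862 = 862
    C–C: 1 × 351 = 351
    C–H: 4 × 428 = 1712
    H–H: 1 × 450 = 450
    Σ(broken) = 3375 kJ
  Bonds formed (products):
    C–C: 1 × 351 = 351
    C–H: 6 × 428 = 2568
    C=C: 1 × 594 = 594
    Σ(formed) = 3513 kJ
  ΔH_I = 3375 − 3513 = −138 kJ
Reaction II:
  Bonds broken (reactants):
    C–H: 8 × 428 = 3424
    N–H: 6 × 386 = 2316
    O=O: 3 × 486 = 1458
    Σ(broken) = 7198 kJ
  Bonds formed (products):
    C≡N: 2 × 905 = 1810
    C–H: 2 × 428 = 856
    O–H: 12 × 455 = 5460
    Σ(formed) = 8126 kJ
  ΔH_II = 7198 − 8126 = −928 kJ
ΔH_I − ΔH_II = +790 kJ, so reaction II has the more negative ΔH; |ΔH_I − ΔH_II| = 790 kJ.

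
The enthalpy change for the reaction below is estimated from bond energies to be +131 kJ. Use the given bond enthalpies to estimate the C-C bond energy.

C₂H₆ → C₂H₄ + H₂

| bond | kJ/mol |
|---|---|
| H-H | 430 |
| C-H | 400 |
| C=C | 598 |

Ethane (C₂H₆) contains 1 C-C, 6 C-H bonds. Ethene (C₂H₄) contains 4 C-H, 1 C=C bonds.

D(C-C) ≈ 359 kJ/mol

Let D be the C-C bond energy.
Σ(broken) = 1×D + 6×400 = 2400 + D
Σ(formed) = 4×400 + 1×598 + 1×430 = 2628
ΔH = Σ(broken) − Σ(formed) = (2400 + D) − (2628) = −228 + D
Setting this equal to +131 kJ gives D = 359 kJ/mol.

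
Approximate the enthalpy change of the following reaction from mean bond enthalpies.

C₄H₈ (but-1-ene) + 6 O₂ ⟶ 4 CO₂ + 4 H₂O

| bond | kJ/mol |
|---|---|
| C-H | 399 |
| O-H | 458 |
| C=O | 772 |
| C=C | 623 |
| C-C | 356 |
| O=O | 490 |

ΔH ≈ −2373 kJ

Bonds broken (reactants):
  C-C: 2 × 356 = 712
  C-H: 8 × 399 = 3192
  C=C: 1 × 623 = 623
  O=O: 6 × 490 = 2940
  Σ(broken) = 7467 kJ
Bonds formed (products):
  C=O: 8 × 772 = 6176
  O-H: 8 × 458 = 3664
  Σ(formed) = 9840 kJ
ΔH = Σ(broken) − Σ(formed) = 7467 − 9840 = −2373 kJ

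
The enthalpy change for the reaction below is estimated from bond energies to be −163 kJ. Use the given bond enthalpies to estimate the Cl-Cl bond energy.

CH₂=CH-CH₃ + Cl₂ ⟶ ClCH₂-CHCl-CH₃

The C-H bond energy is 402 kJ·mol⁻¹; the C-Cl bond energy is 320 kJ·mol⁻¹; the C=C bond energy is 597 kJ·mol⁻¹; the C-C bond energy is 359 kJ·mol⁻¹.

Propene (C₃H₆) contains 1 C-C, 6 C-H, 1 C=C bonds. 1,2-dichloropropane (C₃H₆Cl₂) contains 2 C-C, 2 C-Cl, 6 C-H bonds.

D(Cl-Cl) ≈ 239 kJ/mol

Let D be the Cl-Cl bond energy.
Σ(broken) = 1×359 + 6×402 + 1×597 + 1×D = 3368 + D
Σ(formed) = 2×359 + 2×320 + 6×402 = 3770
ΔH = Σ(broken) − Σ(formed) = (3368 + D) − (3770) = −402 + D
Setting this equal to −163 kJ gives D = 239 kJ/mol.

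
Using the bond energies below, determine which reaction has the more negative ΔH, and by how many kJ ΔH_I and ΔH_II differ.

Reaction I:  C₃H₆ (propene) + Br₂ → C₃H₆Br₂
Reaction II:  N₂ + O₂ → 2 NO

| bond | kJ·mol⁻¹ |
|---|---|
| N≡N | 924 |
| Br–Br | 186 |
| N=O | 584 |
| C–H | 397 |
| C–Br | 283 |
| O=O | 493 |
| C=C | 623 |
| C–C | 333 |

Reaction I, by 339 kJ

Reaction I:
  Bonds broken (reactants):
    Br–Br: 1 × 186 = 186
    C–C: 1 × 333 = 333
    C–H: 6 × 397 = 2382
    C=C: 1 × 623 = 623
    Σ(broken) = 3524 kJ
  Bonds formed (products):
    C–Br: 2 × 283 = 566
    C–C: 2 × 333 = 666
    C–H: 6 × 397 = 2382
    Σ(formed) = 3614 kJ
  ΔH_I = 3524 − 3614 = −90 kJ
Reaction II:
  Bonds broken (reactants):
    N≡N: 1 × 924 = 924
    O=O: 1 × 493 = 493
    Σ(broken) = 1417 kJ
  Bonds formed (products):
    N=O: 2 × 584 = 1168
    Σ(formed) = 1168 kJ
  ΔH_II = 1417 − 1168 = +249 kJ
ΔH_I − ΔH_II = −339 kJ, so reaction I has the more negative ΔH; |ΔH_I − ΔH_II| = 339 kJ.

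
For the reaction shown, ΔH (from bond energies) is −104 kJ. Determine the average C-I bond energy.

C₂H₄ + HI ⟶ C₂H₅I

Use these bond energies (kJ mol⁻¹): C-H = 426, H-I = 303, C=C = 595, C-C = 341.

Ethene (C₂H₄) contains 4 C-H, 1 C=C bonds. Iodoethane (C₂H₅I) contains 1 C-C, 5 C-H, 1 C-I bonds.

Let D be the C-I bond energy.
Σ(broken) = 4×426 + 1×595 + 1×303 = 2602
Σ(formed) = 1×341 + 5×426 + 1×D = 2471 + D
ΔH = Σ(broken) − Σ(formed) = (2602) − (2471 + D) = +131 − D
Setting this equal to −104 kJ gives D = 235 kJ/mol.

D(C-I) ≈ 235 kJ/mol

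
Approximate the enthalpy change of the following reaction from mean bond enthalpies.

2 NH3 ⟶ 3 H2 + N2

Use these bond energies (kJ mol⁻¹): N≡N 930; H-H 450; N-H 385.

Bonds broken (reactants):
  N-H: 6 × 385 = 2310
  Σ(broken) = 2310 kJ
Bonds formed (products):
  H-H: 3 × 450 = 1350
  N≡N: 1 × 930 = 930
  Σ(formed) = 2280 kJ
ΔH = Σ(broken) − Σ(formed) = 2310 − 2280 = +30 kJ

ΔH ≈ +30 kJ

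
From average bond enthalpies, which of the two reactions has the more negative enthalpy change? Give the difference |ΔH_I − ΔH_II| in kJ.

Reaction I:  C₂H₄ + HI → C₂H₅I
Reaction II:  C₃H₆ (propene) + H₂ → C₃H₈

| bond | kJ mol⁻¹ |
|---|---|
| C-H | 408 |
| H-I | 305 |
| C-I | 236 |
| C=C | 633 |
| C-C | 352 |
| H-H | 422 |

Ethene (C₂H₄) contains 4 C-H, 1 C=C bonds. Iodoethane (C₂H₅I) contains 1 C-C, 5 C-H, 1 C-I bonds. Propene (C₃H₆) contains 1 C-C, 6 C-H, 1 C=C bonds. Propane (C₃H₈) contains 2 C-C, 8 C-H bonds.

Reaction II, by 55 kJ

Reaction I:
  Bonds broken (reactants):
    C-H: 4 × 408 = 1632
    C=C: 1 × 633 = 633
    H-I: 1 × 305 = 305
    Σ(broken) = 2570 kJ
  Bonds formed (products):
    C-C: 1 × 352 = 352
    C-H: 5 × 408 = 2040
    C-I: 1 × 236 = 236
    Σ(formed) = 2628 kJ
  ΔH_I = 2570 − 2628 = −58 kJ
Reaction II:
  Bonds broken (reactants):
    C-C: 1 × 352 = 352
    C-H: 6 × 408 = 2448
    C=C: 1 × 633 = 633
    H-H: 1 × 422 = 422
    Σ(broken) = 3855 kJ
  Bonds formed (products):
    C-C: 2 × 352 = 704
    C-H: 8 × 408 = 3264
    Σ(formed) = 3968 kJ
  ΔH_II = 3855 − 3968 = −113 kJ
ΔH_I − ΔH_II = +55 kJ, so reaction II has the more negative ΔH; |ΔH_I − ΔH_II| = 55 kJ.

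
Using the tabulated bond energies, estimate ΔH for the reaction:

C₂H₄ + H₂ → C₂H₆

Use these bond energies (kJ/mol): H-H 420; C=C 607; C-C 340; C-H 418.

ΔH ≈ −149 kJ

Bonds broken (reactants):
  C-H: 4 × 418 = 1672
  C=C: 1 × 607 = 607
  H-H: 1 × 420 = 420
  Σ(broken) = 2699 kJ
Bonds formed (products):
  C-C: 1 × 340 = 340
  C-H: 6 × 418 = 2508
  Σ(formed) = 2848 kJ
ΔH = Σ(broken) − Σ(formed) = 2699 − 2848 = −149 kJ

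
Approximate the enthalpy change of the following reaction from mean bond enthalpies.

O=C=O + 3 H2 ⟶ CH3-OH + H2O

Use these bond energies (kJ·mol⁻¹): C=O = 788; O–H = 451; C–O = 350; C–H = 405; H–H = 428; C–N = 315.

ΔH ≈ −58 kJ

Bonds broken (reactants):
  C=O: 2 × 788 = 1576
  H–H: 3 × 428 = 1284
  Σ(broken) = 2860 kJ
Bonds formed (products):
  C–H: 3 × 405 = 1215
  C–O: 1 × 350 = 350
  O–H: 3 × 451 = 1353
  Σ(formed) = 2918 kJ
ΔH = Σ(broken) − Σ(formed) = 2860 − 2918 = −58 kJ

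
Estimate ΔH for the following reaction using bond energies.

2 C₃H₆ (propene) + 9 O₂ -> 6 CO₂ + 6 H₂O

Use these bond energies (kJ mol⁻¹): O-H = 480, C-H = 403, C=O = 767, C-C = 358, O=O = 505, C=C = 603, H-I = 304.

ΔH ≈ −3661 kJ

Bonds broken (reactants):
  C-C: 2 × 358 = 716
  C-H: 12 × 403 = 4836
  C=C: 2 × 603 = 1206
  O=O: 9 × 505 = 4545
  Σ(broken) = 11303 kJ
Bonds formed (products):
  C=O: 12 × 767 = 9204
  O-H: 12 × 480 = 5760
  Σ(formed) = 14964 kJ
ΔH = Σ(broken) − Σ(formed) = 11303 − 14964 = −3661 kJ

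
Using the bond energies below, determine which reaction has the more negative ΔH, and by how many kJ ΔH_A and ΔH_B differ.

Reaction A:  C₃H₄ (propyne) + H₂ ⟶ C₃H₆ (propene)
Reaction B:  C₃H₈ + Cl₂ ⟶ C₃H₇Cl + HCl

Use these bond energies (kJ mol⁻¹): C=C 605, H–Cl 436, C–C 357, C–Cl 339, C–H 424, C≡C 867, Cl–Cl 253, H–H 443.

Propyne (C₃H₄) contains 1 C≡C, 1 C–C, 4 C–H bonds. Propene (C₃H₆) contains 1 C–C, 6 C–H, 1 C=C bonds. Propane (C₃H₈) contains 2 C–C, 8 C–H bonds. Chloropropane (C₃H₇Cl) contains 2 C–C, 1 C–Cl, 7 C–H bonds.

Reaction A:
  Bonds broken (reactants):
    C≡C: 1 × 867 = 867
    C–C: 1 × 357 = 357
    C–H: 4 × 424 = 1696
    H–H: 1 × 443 = 443
    Σ(broken) = 3363 kJ
  Bonds formed (products):
    C–C: 1 × 357 = 357
    C–H: 6 × 424 = 2544
    C=C: 1 × 605 = 605
    Σ(formed) = 3506 kJ
  ΔH_A = 3363 − 3506 = −143 kJ
Reaction B:
  Bonds broken (reactants):
    C–C: 2 × 357 = 714
    C–H: 8 × 424 = 3392
    Cl–Cl: 1 × 253 = 253
    Σ(broken) = 4359 kJ
  Bonds formed (products):
    C–C: 2 × 357 = 714
    C–Cl: 1 × 339 = 339
    C–H: 7 × 424 = 2968
    H–Cl: 1 × 436 = 436
    Σ(formed) = 4457 kJ
  ΔH_B = 4359 − 4457 = −98 kJ
ΔH_A − ΔH_B = −45 kJ, so reaction A has the more negative ΔH; |ΔH_A − ΔH_B| = 45 kJ.

Reaction A, by 45 kJ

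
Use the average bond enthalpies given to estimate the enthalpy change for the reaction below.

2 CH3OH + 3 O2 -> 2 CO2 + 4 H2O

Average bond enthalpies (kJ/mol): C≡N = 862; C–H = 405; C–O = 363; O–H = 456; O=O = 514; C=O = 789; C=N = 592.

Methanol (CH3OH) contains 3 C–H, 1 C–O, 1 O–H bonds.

ΔH ≈ −1194 kJ

Bonds broken (reactants):
  C–H: 6 × 405 = 2430
  C–O: 2 × 363 = 726
  O–H: 2 × 456 = 912
  O=O: 3 × 514 = 1542
  Σ(broken) = 5610 kJ
Bonds formed (products):
  C=O: 4 × 789 = 3156
  O–H: 8 × 456 = 3648
  Σ(formed) = 6804 kJ
ΔH = Σ(broken) − Σ(formed) = 5610 − 6804 = −1194 kJ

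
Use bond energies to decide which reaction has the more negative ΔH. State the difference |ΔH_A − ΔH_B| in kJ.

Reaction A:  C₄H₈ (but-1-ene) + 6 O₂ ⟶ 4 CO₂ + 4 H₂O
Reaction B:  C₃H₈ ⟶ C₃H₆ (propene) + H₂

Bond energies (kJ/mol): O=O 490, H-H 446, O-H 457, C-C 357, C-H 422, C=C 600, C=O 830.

Reaction A, by 2821 kJ

Reaction A:
  Bonds broken (reactants):
    C-C: 2 × 357 = 714
    C-H: 8 × 422 = 3376
    C=C: 1 × 600 = 600
    O=O: 6 × 490 = 2940
    Σ(broken) = 7630 kJ
  Bonds formed (products):
    C=O: 8 × 830 = 6640
    O-H: 8 × 457 = 3656
    Σ(formed) = 10296 kJ
  ΔH_A = 7630 − 10296 = −2666 kJ
Reaction B:
  Bonds broken (reactants):
    C-C: 2 × 357 = 714
    C-H: 8 × 422 = 3376
    Σ(broken) = 4090 kJ
  Bonds formed (products):
    C-C: 1 × 357 = 357
    C-H: 6 × 422 = 2532
    C=C: 1 × 600 = 600
    H-H: 1 × 446 = 446
    Σ(formed) = 3935 kJ
  ΔH_B = 4090 − 3935 = +155 kJ
ΔH_A − ΔH_B = −2821 kJ, so reaction A has the more negative ΔH; |ΔH_A − ΔH_B| = 2821 kJ.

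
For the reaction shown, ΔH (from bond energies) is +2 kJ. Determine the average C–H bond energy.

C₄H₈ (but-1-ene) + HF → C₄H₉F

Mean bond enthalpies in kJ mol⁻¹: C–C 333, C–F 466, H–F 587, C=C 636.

Let D be the C–H bond energy.
Σ(broken) = 2×333 + 8×D + 1×636 + 1×587 = 1889 + 8D
Σ(formed) = 3×333 + 1×466 + 9×D = 1465 + 9D
ΔH = Σ(broken) − Σ(formed) = (1889 + 8D) − (1465 + 9D) = +424 − D
Setting this equal to +2 kJ gives D = 422 kJ/mol.

D(C–H) ≈ 422 kJ/mol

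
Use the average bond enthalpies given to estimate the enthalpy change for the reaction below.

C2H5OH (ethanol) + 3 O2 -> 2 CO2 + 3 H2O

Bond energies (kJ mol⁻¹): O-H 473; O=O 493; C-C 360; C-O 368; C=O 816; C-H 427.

Bonds broken (reactants):
  C-C: 1 × 360 = 360
  C-H: 5 × 427 = 2135
  C-O: 1 × 368 = 368
  O-H: 1 × 473 = 473
  O=O: 3 × 493 = 1479
  Σ(broken) = 4815 kJ
Bonds formed (products):
  C=O: 4 × 816 = 3264
  O-H: 6 × 473 = 2838
  Σ(formed) = 6102 kJ
ΔH = Σ(broken) − Σ(formed) = 4815 − 6102 = −1287 kJ

ΔH ≈ −1287 kJ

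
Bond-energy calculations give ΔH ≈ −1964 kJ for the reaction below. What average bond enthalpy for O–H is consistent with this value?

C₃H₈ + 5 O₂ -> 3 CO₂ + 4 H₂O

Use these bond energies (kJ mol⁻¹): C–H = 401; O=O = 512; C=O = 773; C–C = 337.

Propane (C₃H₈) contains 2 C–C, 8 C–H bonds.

Let D be the O–H bond energy.
Σ(broken) = 2×337 + 8×401 + 5×512 = 6442
Σ(formed) = 6×773 + 8×D = 4638 + 8D
ΔH = Σ(broken) − Σ(formed) = (6442) − (4638 + 8D) = +1804 − 8D
Setting this equal to −1964 kJ gives 8D = 3768, so D = 471 kJ/mol.

D(O–H) ≈ 471 kJ/mol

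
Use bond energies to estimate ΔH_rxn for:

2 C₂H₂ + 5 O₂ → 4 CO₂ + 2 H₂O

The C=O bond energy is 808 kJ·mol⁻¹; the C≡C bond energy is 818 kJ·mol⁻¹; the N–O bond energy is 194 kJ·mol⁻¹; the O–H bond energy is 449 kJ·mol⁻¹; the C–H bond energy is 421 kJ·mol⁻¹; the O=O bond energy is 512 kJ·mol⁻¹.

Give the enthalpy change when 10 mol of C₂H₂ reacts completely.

Bonds broken (reactants):
  C≡C: 2 × 818 = 1636
  C–H: 4 × 421 = 1684
  O=O: 5 × 512 = 2560
  Σ(broken) = 5880 kJ
Bonds formed (products):
  C=O: 8 × 808 = 6464
  O–H: 4 × 449 = 1796
  Σ(formed) = 8260 kJ
ΔH = Σ(broken) − Σ(formed) = 5880 − 8260 = −2380 kJ
For 5× the reaction as written: 5 × (−2380) = −11900 kJ

ΔH = −11900 kJ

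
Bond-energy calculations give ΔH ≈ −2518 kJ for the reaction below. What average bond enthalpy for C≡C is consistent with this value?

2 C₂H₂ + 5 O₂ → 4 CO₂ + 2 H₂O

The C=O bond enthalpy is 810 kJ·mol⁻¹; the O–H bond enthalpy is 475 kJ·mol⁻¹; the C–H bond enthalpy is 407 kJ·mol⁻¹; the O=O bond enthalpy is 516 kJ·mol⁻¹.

Let D be the C≡C bond energy.
Σ(broken) = 2×D + 4×407 + 5×516 = 4208 + 2D
Σ(formed) = 8×810 + 4×475 = 8380
ΔH = Σ(broken) − Σ(formed) = (4208 + 2D) − (8380) = −4172 + 2D
Setting this equal to −2518 kJ gives 2D = 1654, so D = 827 kJ/mol.

D(C≡C) ≈ 827 kJ/mol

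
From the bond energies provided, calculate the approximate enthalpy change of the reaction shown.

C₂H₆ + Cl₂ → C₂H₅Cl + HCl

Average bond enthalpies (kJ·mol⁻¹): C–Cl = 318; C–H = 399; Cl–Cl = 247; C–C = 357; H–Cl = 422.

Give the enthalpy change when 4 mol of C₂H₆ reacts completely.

ΔH = −376 kJ

Bonds broken (reactants):
  C–C: 1 × 357 = 357
  C–H: 6 × 399 = 2394
  Cl–Cl: 1 × 247 = 247
  Σ(broken) = 2998 kJ
Bonds formed (products):
  C–C: 1 × 357 = 357
  C–Cl: 1 × 318 = 318
  C–H: 5 × 399 = 1995
  H–Cl: 1 × 422 = 422
  Σ(formed) = 3092 kJ
ΔH = Σ(broken) − Σ(formed) = 2998 − 3092 = −94 kJ
For 4× the reaction as written: 4 × (−94) = −376 kJ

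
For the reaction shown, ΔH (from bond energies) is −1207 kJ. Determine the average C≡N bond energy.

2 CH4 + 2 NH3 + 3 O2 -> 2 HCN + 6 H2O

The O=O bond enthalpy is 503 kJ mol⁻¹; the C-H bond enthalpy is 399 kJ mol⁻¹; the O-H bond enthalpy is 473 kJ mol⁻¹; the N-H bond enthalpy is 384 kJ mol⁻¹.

D(C≡N) ≈ 869 kJ/mol

Let D be the C≡N bond energy.
Σ(broken) = 8×399 + 6×384 + 3×503 = 7005
Σ(formed) = 2×D + 2×399 + 12×473 = 6474 + 2D
ΔH = Σ(broken) − Σ(formed) = (7005) − (6474 + 2D) = +531 − 2D
Setting this equal to −1207 kJ gives 2D = 1738, so D = 869 kJ/mol.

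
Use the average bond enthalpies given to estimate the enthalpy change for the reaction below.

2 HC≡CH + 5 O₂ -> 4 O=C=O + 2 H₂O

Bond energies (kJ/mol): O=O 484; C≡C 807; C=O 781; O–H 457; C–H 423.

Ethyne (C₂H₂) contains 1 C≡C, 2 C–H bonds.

ΔH ≈ −2350 kJ

Bonds broken (reactants):
  C≡C: 2 × 807 = 1614
  C–H: 4 × 423 = 1692
  O=O: 5 × 484 = 2420
  Σ(broken) = 5726 kJ
Bonds formed (products):
  C=O: 8 × 781 = 6248
  O–H: 4 × 457 = 1828
  Σ(formed) = 8076 kJ
ΔH = Σ(broken) − Σ(formed) = 5726 − 8076 = −2350 kJ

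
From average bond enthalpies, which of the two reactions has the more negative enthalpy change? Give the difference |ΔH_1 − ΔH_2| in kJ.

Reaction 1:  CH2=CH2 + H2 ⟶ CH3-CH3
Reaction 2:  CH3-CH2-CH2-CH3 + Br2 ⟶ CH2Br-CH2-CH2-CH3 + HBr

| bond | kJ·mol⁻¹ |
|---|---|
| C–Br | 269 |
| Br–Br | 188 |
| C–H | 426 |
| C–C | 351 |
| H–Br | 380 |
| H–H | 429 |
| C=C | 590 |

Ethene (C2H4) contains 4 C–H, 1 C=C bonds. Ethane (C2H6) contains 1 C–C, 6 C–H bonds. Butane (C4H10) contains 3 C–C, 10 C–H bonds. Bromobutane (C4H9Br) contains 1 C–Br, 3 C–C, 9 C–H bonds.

Reaction 1:
  Bonds broken (reactants):
    C–H: 4 × 426 = 1704
    C=C: 1 × 590 = 590
    H–H: 1 × 429 = 429
    Σ(broken) = 2723 kJ
  Bonds formed (products):
    C–C: 1 × 351 = 351
    C–H: 6 × 426 = 2556
    Σ(formed) = 2907 kJ
  ΔH_1 = 2723 − 2907 = −184 kJ
Reaction 2:
  Bonds broken (reactants):
    Br–Br: 1 × 188 = 188
    C–C: 3 × 351 = 1053
    C–H: 10 × 426 = 4260
    Σ(broken) = 5501 kJ
  Bonds formed (products):
    C–Br: 1 × 269 = 269
    C–C: 3 × 351 = 1053
    C–H: 9 × 426 = 3834
    H–Br: 1 × 380 = 380
    Σ(formed) = 5536 kJ
  ΔH_2 = 5501 − 5536 = −35 kJ
ΔH_1 − ΔH_2 = −149 kJ, so reaction 1 has the more negative ΔH; |ΔH_1 − ΔH_2| = 149 kJ.

Reaction 1, by 149 kJ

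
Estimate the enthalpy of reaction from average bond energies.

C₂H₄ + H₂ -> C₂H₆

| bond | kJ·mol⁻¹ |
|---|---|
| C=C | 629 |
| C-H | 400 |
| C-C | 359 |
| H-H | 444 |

ΔH ≈ −86 kJ

Bonds broken (reactants):
  C-H: 4 × 400 = 1600
  C=C: 1 × 629 = 629
  H-H: 1 × 444 = 444
  Σ(broken) = 2673 kJ
Bonds formed (products):
  C-C: 1 × 359 = 359
  C-H: 6 × 400 = 2400
  Σ(formed) = 2759 kJ
ΔH = Σ(broken) − Σ(formed) = 2673 − 2759 = −86 kJ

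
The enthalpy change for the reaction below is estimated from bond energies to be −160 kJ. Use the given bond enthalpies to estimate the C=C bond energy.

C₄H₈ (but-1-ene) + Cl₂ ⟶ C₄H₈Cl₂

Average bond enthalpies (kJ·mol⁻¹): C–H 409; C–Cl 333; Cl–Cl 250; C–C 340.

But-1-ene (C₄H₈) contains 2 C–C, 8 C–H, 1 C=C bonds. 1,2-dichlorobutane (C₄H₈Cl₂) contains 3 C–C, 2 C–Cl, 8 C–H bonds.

D(C=C) ≈ 596 kJ/mol

Let D be the C=C bond energy.
Σ(broken) = 2×340 + 8×409 + 1×D + 1×250 = 4202 + D
Σ(formed) = 3×340 + 2×333 + 8×409 = 4958
ΔH = Σ(broken) − Σ(formed) = (4202 + D) − (4958) = −756 + D
Setting this equal to −160 kJ gives D = 596 kJ/mol.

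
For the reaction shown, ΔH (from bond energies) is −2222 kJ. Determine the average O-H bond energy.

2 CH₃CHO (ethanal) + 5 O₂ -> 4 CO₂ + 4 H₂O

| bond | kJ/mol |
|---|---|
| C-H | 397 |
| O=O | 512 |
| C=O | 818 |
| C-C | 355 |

D(O-H) ≈ 470 kJ/mol

Let D be the O-H bond energy.
Σ(broken) = 2×355 + 8×397 + 2×818 + 5×512 = 8082
Σ(formed) = 8×818 + 8×D = 6544 + 8D
ΔH = Σ(broken) − Σ(formed) = (8082) − (6544 + 8D) = +1538 − 8D
Setting this equal to −2222 kJ gives 8D = 3760, so D = 470 kJ/mol.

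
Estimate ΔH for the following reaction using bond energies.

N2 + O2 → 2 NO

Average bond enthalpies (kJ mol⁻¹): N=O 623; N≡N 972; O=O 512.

ΔH ≈ +238 kJ

Bonds broken (reactants):
  N≡N: 1 × 972 = 972
  O=O: 1 × 512 = 512
  Σ(broken) = 1484 kJ
Bonds formed (products):
  N=O: 2 × 623 = 1246
  Σ(formed) = 1246 kJ
ΔH = Σ(broken) − Σ(formed) = 1484 − 1246 = +238 kJ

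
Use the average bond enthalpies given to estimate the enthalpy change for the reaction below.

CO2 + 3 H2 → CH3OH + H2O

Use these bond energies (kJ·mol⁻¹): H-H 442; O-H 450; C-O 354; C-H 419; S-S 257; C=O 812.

ΔH ≈ −11 kJ

Bonds broken (reactants):
  C=O: 2 × 812 = 1624
  H-H: 3 × 442 = 1326
  Σ(broken) = 2950 kJ
Bonds formed (products):
  C-H: 3 × 419 = 1257
  C-O: 1 × 354 = 354
  O-H: 3 × 450 = 1350
  Σ(formed) = 2961 kJ
ΔH = Σ(broken) − Σ(formed) = 2950 − 2961 = −11 kJ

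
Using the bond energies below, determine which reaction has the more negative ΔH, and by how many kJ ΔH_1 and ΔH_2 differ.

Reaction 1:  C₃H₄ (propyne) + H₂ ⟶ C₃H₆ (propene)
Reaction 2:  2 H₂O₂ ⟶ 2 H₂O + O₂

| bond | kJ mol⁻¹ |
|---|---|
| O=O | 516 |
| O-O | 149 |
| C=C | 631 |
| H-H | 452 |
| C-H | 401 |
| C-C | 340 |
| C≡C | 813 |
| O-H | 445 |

Reaction 1:
  Bonds broken (reactants):
    C≡C: 1 × 813 = 813
    C-C: 1 × 340 = 340
    C-H: 4 × 401 = 1604
    H-H: 1 × 452 = 452
    Σ(broken) = 3209 kJ
  Bonds formed (products):
    C-C: 1 × 340 = 340
    C-H: 6 × 401 = 2406
    C=C: 1 × 631 = 631
    Σ(formed) = 3377 kJ
  ΔH_1 = 3209 − 3377 = −168 kJ
Reaction 2:
  Bonds broken (reactants):
    O-H: 4 × 445 = 1780
    O-O: 2 × 149 = 298
    Σ(broken) = 2078 kJ
  Bonds formed (products):
    O-H: 4 × 445 = 1780
    O=O: 1 × 516 = 516
    Σ(formed) = 2296 kJ
  ΔH_2 = 2078 − 2296 = −218 kJ
ΔH_1 − ΔH_2 = +50 kJ, so reaction 2 has the more negative ΔH; |ΔH_1 − ΔH_2| = 50 kJ.

Reaction 2, by 50 kJ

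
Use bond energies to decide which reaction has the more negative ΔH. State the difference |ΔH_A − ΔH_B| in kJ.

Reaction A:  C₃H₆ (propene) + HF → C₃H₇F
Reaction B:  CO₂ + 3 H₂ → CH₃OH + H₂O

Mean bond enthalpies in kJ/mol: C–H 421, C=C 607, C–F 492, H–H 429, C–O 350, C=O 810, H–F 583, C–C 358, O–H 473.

Reaction A:
  Bonds broken (reactants):
    C–C: 1 × 358 = 358
    C–H: 6 × 421 = 2526
    C=C: 1 × 607 = 607
    H–F: 1 × 583 = 583
    Σ(broken) = 4074 kJ
  Bonds formed (products):
    C–C: 2 × 358 = 716
    C–F: 1 × 492 = 492
    C–H: 7 × 421 = 2947
    Σ(formed) = 4155 kJ
  ΔH_A = 4074 − 4155 = −81 kJ
Reaction B:
  Bonds broken (reactants):
    C=O: 2 × 810 = 1620
    H–H: 3 × 429 = 1287
    Σ(broken) = 2907 kJ
  Bonds formed (products):
    C–H: 3 × 421 = 1263
    C–O: 1 × 350 = 350
    O–H: 3 × 473 = 1419
    Σ(formed) = 3032 kJ
  ΔH_B = 2907 − 3032 = −125 kJ
ΔH_A − ΔH_B = +44 kJ, so reaction B has the more negative ΔH; |ΔH_A − ΔH_B| = 44 kJ.

Reaction B, by 44 kJ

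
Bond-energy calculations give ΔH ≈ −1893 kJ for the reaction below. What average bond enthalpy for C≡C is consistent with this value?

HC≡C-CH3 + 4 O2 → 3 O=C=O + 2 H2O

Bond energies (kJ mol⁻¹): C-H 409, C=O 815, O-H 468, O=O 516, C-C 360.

Let D be the C≡C bond energy.
Σ(broken) = 1×D + 1×360 + 4×409 + 4×516 = 4060 + D
Σ(formed) = 6×815 + 4×468 = 6762
ΔH = Σ(broken) − Σ(formed) = (4060 + D) − (6762) = −2702 + D
Setting this equal to −1893 kJ gives D = 809 kJ/mol.

D(C≡C) ≈ 809 kJ/mol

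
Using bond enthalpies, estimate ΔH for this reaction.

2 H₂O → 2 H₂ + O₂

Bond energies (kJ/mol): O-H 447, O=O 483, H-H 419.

Bonds broken (reactants):
  O-H: 4 × 447 = 1788
  Σ(broken) = 1788 kJ
Bonds formed (products):
  H-H: 2 × 419 = 838
  O=O: 1 × 483 = 483
  Σ(formed) = 1321 kJ
ΔH = Σ(broken) − Σ(formed) = 1788 − 1321 = +467 kJ

ΔH ≈ +467 kJ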